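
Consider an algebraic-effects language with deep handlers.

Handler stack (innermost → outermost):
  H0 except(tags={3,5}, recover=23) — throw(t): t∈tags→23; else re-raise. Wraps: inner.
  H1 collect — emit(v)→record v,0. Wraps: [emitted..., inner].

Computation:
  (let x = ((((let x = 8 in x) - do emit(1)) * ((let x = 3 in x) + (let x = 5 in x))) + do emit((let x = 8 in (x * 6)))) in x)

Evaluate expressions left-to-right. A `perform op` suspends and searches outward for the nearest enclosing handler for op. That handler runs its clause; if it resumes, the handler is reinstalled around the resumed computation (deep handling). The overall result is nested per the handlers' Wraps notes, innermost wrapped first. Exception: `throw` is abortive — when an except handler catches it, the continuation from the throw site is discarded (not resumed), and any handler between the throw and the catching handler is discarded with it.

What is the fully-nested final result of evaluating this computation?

Evaluation trace:
emit(1) @ H1 ⇒ out+=1
emit(48) @ H1 ⇒ out+=48
H0 returns 64
H1 returns [1, 48, 64]
= [1, 48, 64]

Answer: [1, 48, 64]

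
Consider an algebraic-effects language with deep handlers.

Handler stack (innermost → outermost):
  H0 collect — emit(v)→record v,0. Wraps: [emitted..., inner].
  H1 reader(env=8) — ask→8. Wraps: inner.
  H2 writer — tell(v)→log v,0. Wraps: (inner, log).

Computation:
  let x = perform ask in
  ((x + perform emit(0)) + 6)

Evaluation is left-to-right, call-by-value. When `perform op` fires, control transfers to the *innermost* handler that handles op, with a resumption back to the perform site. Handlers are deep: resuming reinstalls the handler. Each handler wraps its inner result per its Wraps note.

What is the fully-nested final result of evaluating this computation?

Evaluation trace:
ask @ H1 ⇒ 8
emit(0) @ H0 ⇒ out+=0
H0 returns [0, 14]
H1 returns [0, 14]
H2 returns ([0, 14], ())
= ([0, 14], ())

Answer: ([0, 14], ())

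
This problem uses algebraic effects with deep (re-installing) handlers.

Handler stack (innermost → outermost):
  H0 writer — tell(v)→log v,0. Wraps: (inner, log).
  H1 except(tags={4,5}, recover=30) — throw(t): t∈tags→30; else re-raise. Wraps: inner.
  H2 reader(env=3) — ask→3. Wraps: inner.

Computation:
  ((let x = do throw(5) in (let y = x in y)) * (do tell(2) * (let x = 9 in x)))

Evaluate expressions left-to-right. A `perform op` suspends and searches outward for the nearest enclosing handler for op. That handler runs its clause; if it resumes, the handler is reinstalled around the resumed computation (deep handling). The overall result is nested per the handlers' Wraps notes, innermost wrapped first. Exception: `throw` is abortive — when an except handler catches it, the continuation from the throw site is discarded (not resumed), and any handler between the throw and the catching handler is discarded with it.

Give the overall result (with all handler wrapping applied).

Answer: 30

Step-by-step:
throw(5) @ H1 caught ⇒ 30
H2 returns 30
= 30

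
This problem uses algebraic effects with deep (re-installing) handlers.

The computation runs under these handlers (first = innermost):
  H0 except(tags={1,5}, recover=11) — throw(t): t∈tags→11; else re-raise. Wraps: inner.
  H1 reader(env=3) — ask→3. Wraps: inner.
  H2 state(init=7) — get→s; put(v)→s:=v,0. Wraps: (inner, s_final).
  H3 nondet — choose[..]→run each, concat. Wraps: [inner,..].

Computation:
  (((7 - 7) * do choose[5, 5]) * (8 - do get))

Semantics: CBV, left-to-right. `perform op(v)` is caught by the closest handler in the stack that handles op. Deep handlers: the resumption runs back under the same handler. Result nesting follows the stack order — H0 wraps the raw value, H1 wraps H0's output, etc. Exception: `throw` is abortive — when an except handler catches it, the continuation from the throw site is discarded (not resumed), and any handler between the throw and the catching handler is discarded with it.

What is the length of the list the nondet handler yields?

Answer: 2

Evaluation trace:
choose[5, 5] @ H3
  branch[0] choose=5:
    get @ H2 ⇒ 7
    H0 returns 0
    H1 returns 0
    H2 returns (0, 7)
    H3 returns [(0, 7)]
  branch[1] choose=5:
    get @ H2 ⇒ 7
    H0 returns 0
    H1 returns 0
    H2 returns (0, 7)
    H3 returns [(0, 7)]
= [(0, 7), (0, 7)]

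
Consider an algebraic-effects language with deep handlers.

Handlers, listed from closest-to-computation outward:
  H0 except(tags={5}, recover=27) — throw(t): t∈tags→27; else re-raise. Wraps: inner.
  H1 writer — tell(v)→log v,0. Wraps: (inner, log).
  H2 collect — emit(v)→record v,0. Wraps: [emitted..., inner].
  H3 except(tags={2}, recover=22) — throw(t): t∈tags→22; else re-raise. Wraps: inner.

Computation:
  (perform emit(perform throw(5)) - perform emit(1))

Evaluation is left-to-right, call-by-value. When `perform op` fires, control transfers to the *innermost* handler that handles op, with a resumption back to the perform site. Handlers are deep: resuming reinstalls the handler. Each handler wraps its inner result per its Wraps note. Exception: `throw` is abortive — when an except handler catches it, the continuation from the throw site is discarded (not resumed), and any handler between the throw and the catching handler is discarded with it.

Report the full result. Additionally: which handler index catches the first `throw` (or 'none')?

Answer: [(27, ())] ; first throw caught by: H0

Evaluation trace:
throw(5) @ H0 caught ⇒ 27
H1 returns (27, ())
H2 returns [(27, ())]
H3 returns [(27, ())]
= [(27, ())]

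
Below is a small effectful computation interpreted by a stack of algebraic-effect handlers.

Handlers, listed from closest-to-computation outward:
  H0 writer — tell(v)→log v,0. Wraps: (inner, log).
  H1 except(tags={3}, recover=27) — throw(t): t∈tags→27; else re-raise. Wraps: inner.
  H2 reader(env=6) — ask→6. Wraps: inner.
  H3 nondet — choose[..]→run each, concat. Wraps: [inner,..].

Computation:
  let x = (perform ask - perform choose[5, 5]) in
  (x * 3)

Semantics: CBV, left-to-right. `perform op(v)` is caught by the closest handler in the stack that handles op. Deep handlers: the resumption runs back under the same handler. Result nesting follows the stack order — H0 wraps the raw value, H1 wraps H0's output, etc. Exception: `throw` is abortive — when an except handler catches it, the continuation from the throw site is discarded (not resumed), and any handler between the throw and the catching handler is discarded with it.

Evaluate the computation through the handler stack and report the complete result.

Working:
ask @ H2 ⇒ 6
choose[5, 5] @ H3
  branch[0] choose=5:
    H0 returns (3, ())
    H1 returns (3, ())
    H2 returns (3, ())
    H3 returns [(3, ())]
  branch[1] choose=5:
    H0 returns (3, ())
    H1 returns (3, ())
    H2 returns (3, ())
    H3 returns [(3, ())]
= [(3, ()), (3, ())]

Answer: [(3, ()), (3, ())]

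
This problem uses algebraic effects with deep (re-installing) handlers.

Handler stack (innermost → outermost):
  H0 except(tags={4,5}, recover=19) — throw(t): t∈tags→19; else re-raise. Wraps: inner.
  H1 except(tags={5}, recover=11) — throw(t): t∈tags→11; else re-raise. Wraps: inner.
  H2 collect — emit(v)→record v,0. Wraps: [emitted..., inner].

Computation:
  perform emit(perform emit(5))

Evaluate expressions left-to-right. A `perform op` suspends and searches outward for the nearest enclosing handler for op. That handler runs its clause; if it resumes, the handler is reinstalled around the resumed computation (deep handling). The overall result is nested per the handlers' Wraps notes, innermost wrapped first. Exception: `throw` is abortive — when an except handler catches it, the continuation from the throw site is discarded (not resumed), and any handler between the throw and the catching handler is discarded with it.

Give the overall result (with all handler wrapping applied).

Working:
emit(5) @ H2 ⇒ out+=5
emit(0) @ H2 ⇒ out+=0
H0 returns 0
H1 returns 0
H2 returns [5, 0, 0]
= [5, 0, 0]

Answer: [5, 0, 0]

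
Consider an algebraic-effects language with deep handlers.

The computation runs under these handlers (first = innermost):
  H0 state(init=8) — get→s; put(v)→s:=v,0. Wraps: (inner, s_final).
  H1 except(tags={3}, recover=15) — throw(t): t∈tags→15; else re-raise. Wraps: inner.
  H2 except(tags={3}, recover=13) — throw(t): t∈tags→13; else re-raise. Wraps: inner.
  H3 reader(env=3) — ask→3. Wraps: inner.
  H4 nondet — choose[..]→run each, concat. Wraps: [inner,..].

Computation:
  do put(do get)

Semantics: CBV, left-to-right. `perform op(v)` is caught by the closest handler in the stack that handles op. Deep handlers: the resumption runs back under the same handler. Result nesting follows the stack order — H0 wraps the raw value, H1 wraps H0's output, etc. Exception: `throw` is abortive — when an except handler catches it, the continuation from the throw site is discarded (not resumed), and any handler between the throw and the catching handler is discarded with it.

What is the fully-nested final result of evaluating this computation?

Answer: [(0, 8)]

Evaluation trace:
get @ H0 ⇒ 8
put(8) @ H0 ⇒ s:=8
H0 returns (0, 8)
H1 returns (0, 8)
H2 returns (0, 8)
H3 returns (0, 8)
H4 returns [(0, 8)]
= [(0, 8)]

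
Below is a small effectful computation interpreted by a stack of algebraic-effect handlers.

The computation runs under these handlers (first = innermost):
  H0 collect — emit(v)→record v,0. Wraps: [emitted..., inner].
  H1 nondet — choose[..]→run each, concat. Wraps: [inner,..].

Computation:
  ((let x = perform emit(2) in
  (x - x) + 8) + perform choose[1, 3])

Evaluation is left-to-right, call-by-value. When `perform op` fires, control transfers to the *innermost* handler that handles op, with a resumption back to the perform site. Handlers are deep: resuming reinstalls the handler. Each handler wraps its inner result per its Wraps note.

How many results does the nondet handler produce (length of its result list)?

Evaluation trace:
emit(2) @ H0 ⇒ out+=2
choose[1, 3] @ H1
  branch[0] choose=1:
    H0 returns [2, 9]
    H1 returns [[2, 9]]
  branch[1] choose=3:
    H0 returns [2, 11]
    H1 returns [[2, 11]]
= [[2, 9], [2, 11]]

Answer: 2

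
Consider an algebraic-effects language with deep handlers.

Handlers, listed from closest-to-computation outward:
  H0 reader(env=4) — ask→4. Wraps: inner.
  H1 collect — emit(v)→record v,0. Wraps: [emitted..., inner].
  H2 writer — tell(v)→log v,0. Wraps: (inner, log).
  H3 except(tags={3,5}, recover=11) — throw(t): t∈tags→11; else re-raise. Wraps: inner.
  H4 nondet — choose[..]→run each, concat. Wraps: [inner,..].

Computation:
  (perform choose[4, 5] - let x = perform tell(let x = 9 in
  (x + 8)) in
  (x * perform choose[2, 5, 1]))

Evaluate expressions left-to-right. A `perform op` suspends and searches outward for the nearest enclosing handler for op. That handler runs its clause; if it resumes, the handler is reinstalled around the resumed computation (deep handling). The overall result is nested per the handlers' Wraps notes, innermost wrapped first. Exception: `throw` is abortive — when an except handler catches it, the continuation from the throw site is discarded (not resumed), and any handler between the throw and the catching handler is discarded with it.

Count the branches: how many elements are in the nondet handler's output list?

Evaluation trace:
choose[4, 5] @ H4
  branch[0] choose=4:
    tell(17) @ H2 ⇒ log+=17
    choose[2, 5, 1] @ H4
      branch[0] choose=2:
        H0 returns 4
        H1 returns [4]
        H2 returns ([4], (17))
        H3 returns ([4], (17))
        H4 returns [([4], (17))]
      branch[1] choose=5:
        H0 returns 4
        H1 returns [4]
        H2 returns ([4], (17))
        H3 returns ([4], (17))
        H4 returns [([4], (17))]
      branch[2] choose=1:
        H0 returns 4
        H1 returns [4]
        H2 returns ([4], (17))
        H3 returns ([4], (17))
        H4 returns [([4], (17))]
  branch[1] choose=5:
    tell(17) @ H2 ⇒ log+=17
    choose[2, 5, 1] @ H4
      branch[0] choose=2:
        H0 returns 5
        H1 returns [5]
        H2 returns ([5], (17))
        H3 returns ([5], (17))
        H4 returns [([5], (17))]
      branch[1] choose=5:
        H0 returns 5
        H1 returns [5]
        H2 returns ([5], (17))
        H3 returns ([5], (17))
        H4 returns [([5], (17))]
      branch[2] choose=1:
        H0 returns 5
        H1 returns [5]
        H2 returns ([5], (17))
        H3 returns ([5], (17))
        H4 returns [([5], (17))]
= [([4], (17)), ([4], (17)), ([4], (17)), ([5], (17)), ([5], (17)), ([5], (17))]

Answer: 6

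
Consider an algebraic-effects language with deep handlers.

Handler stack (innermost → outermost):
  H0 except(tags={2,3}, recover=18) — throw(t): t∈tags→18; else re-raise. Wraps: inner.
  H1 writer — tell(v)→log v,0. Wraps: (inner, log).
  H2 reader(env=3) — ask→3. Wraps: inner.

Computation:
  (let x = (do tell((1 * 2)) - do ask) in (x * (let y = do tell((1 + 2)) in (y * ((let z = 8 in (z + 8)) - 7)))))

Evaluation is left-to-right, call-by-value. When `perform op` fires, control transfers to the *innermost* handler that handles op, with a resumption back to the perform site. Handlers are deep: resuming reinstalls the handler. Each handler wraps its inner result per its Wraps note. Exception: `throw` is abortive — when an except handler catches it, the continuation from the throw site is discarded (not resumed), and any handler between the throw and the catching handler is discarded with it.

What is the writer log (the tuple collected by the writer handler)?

Answer: (2, 3)

Step-by-step:
tell(2) @ H1 ⇒ log+=2
ask @ H2 ⇒ 3
tell(3) @ H1 ⇒ log+=3
H0 returns 0
H1 returns (0, (2, 3))
H2 returns (0, (2, 3))
= (0, (2, 3))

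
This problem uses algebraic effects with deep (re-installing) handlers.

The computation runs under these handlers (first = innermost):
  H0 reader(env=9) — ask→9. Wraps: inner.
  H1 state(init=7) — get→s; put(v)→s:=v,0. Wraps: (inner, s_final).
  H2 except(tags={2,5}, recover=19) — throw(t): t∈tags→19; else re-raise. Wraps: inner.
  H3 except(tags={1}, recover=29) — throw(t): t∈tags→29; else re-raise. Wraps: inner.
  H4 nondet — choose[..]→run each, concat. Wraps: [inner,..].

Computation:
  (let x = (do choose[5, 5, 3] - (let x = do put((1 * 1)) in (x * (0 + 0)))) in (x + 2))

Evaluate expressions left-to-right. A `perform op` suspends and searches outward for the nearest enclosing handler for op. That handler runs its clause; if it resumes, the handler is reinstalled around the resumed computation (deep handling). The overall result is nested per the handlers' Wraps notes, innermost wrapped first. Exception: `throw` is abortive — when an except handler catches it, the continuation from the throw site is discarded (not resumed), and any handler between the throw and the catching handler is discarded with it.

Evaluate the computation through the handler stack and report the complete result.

Evaluation trace:
choose[5, 5, 3] @ H4
  branch[0] choose=5:
    put(1) @ H1 ⇒ s:=1
    H0 returns 7
    H1 returns (7, 1)
    H2 returns (7, 1)
    H3 returns (7, 1)
    H4 returns [(7, 1)]
  branch[1] choose=5:
    put(1) @ H1 ⇒ s:=1
    H0 returns 7
    H1 returns (7, 1)
    H2 returns (7, 1)
    H3 returns (7, 1)
    H4 returns [(7, 1)]
  branch[2] choose=3:
    put(1) @ H1 ⇒ s:=1
    H0 returns 5
    H1 returns (5, 1)
    H2 returns (5, 1)
    H3 returns (5, 1)
    H4 returns [(5, 1)]
= [(7, 1), (7, 1), (5, 1)]

Answer: [(7, 1), (7, 1), (5, 1)]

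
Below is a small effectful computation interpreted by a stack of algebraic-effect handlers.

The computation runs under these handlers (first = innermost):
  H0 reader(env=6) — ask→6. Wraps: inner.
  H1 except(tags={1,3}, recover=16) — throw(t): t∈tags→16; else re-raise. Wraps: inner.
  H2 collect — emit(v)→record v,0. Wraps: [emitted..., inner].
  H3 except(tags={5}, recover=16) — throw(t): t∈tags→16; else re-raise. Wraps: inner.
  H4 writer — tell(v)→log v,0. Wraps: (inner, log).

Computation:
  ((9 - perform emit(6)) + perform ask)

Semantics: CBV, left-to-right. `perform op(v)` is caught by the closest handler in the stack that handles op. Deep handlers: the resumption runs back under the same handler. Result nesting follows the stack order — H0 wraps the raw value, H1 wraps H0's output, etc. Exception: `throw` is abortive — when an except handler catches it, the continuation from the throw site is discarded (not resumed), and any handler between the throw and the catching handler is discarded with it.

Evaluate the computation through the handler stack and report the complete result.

Evaluation trace:
emit(6) @ H2 ⇒ out+=6
ask @ H0 ⇒ 6
H0 returns 15
H1 returns 15
H2 returns [6, 15]
H3 returns [6, 15]
H4 returns ([6, 15], ())
= ([6, 15], ())

Answer: ([6, 15], ())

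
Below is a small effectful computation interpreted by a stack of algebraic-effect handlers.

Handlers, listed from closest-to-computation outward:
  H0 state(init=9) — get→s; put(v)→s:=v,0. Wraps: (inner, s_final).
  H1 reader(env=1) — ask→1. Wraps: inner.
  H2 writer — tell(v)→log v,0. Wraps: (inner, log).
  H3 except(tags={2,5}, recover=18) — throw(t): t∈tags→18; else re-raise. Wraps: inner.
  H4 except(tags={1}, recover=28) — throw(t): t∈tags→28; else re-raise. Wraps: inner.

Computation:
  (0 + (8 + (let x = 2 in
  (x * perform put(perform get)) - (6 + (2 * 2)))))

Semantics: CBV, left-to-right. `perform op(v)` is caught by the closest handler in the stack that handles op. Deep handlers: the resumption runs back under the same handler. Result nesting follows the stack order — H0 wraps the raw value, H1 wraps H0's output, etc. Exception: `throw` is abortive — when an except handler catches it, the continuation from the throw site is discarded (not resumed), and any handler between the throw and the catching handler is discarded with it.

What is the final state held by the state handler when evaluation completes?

Working:
get @ H0 ⇒ 9
put(9) @ H0 ⇒ s:=9
H0 returns (-2, 9)
H1 returns (-2, 9)
H2 returns ((-2, 9), ())
H3 returns ((-2, 9), ())
H4 returns ((-2, 9), ())
= ((-2, 9), ())

Answer: 9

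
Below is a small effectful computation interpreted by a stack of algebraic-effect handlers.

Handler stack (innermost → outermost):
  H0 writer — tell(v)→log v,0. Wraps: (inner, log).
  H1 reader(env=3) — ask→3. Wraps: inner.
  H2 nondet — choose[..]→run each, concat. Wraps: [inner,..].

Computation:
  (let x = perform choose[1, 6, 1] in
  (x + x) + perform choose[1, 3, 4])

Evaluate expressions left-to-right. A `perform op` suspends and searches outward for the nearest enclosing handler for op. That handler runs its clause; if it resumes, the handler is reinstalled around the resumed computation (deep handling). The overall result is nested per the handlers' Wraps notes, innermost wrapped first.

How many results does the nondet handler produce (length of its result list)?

Answer: 9

Evaluation trace:
choose[1, 6, 1] @ H2
  branch[0] choose=1:
    choose[1, 3, 4] @ H2
      branch[0] choose=1:
        H0 returns (3, ())
        H1 returns (3, ())
        H2 returns [(3, ())]
      branch[1] choose=3:
        H0 returns (5, ())
        H1 returns (5, ())
        H2 returns [(5, ())]
      branch[2] choose=4:
        H0 returns (6, ())
        H1 returns (6, ())
        H2 returns [(6, ())]
  branch[1] choose=6:
    choose[1, 3, 4] @ H2
      branch[0] choose=1:
        H0 returns (13, ())
        H1 returns (13, ())
        H2 returns [(13, ())]
      branch[1] choose=3:
        H0 returns (15, ())
        H1 returns (15, ())
        H2 returns [(15, ())]
      branch[2] choose=4:
        H0 returns (16, ())
        H1 returns (16, ())
        H2 returns [(16, ())]
  branch[2] choose=1:
    choose[1, 3, 4] @ H2
      branch[0] choose=1:
        H0 returns (3, ())
        H1 returns (3, ())
        H2 returns [(3, ())]
      branch[1] choose=3:
        H0 returns (5, ())
        H1 returns (5, ())
        H2 returns [(5, ())]
      branch[2] choose=4:
        H0 returns (6, ())
        H1 returns (6, ())
        H2 returns [(6, ())]
= [(3, ()), (5, ()), (6, ()), (13, ()), (15, ()), (16, ()), (3, ()), (5, ()), (6, ())]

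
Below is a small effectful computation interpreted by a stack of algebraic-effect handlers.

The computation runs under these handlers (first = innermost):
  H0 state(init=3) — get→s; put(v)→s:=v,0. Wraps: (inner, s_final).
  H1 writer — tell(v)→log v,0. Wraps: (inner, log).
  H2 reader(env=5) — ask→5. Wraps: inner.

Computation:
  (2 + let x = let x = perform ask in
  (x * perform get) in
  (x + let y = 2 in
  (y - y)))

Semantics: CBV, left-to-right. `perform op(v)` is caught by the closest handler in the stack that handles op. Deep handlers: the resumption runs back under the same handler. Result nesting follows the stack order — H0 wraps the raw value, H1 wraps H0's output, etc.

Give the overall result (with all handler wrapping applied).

Answer: ((17, 3), ())

Evaluation trace:
ask @ H2 ⇒ 5
get @ H0 ⇒ 3
H0 returns (17, 3)
H1 returns ((17, 3), ())
H2 returns ((17, 3), ())
= ((17, 3), ())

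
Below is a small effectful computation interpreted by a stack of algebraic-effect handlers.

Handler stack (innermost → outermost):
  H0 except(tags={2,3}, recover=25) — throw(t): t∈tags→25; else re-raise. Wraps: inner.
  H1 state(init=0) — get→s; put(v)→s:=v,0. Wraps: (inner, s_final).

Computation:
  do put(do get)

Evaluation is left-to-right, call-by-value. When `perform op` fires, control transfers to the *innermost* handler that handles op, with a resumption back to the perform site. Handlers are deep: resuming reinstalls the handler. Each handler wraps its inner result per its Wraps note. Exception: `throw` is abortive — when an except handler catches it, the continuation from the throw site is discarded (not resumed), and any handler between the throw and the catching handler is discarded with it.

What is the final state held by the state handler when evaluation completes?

Evaluation trace:
get @ H1 ⇒ 0
put(0) @ H1 ⇒ s:=0
H0 returns 0
H1 returns (0, 0)
= (0, 0)

Answer: 0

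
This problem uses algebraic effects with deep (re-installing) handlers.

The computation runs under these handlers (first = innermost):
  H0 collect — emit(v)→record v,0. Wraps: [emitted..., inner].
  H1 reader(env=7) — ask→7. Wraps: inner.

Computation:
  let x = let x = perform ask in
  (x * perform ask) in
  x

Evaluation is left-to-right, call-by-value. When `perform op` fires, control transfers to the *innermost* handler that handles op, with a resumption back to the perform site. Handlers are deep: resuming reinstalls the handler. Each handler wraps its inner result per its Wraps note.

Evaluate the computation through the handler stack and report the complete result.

Answer: [49]

Evaluation trace:
ask @ H1 ⇒ 7
ask @ H1 ⇒ 7
H0 returns [49]
H1 returns [49]
= [49]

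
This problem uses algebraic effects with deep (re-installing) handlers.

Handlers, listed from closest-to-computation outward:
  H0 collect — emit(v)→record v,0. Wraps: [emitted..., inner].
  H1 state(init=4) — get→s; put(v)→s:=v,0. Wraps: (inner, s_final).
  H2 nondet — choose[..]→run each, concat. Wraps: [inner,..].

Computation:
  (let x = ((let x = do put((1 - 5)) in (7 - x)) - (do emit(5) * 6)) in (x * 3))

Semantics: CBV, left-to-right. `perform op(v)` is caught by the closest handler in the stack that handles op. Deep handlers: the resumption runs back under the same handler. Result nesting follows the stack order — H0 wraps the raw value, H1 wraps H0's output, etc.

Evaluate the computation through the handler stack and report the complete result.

Step-by-step:
put(-4) @ H1 ⇒ s:=-4
emit(5) @ H0 ⇒ out+=5
H0 returns [5, 21]
H1 returns ([5, 21], -4)
H2 returns [([5, 21], -4)]
= [([5, 21], -4)]

Answer: [([5, 21], -4)]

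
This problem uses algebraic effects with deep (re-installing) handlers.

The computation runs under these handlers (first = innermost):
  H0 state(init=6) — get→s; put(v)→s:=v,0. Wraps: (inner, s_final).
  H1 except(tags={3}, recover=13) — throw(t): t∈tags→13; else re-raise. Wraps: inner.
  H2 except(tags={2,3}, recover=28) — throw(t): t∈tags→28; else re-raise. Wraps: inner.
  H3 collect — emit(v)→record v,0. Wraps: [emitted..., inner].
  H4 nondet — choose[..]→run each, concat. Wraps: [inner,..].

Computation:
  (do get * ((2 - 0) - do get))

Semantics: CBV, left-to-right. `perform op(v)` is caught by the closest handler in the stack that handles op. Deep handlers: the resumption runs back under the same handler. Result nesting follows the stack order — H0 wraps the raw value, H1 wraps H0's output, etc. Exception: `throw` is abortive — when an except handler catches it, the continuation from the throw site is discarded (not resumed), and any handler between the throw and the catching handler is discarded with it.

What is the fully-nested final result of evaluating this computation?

Evaluation trace:
get @ H0 ⇒ 6
get @ H0 ⇒ 6
H0 returns (-24, 6)
H1 returns (-24, 6)
H2 returns (-24, 6)
H3 returns [(-24, 6)]
H4 returns [[(-24, 6)]]
= [[(-24, 6)]]

Answer: [[(-24, 6)]]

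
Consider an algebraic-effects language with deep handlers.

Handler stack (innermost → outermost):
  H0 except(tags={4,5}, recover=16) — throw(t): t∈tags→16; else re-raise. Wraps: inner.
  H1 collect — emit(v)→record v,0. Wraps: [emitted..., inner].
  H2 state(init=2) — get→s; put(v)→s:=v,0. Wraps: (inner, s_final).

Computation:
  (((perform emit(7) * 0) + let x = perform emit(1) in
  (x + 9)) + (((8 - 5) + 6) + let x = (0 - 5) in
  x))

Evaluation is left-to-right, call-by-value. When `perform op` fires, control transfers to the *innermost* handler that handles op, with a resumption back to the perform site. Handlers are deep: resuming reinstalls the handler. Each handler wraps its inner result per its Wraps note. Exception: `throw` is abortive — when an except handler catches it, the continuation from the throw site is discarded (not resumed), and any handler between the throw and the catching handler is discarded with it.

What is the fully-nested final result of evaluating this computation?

Answer: ([7, 1, 13], 2)

Working:
emit(7) @ H1 ⇒ out+=7
emit(1) @ H1 ⇒ out+=1
H0 returns 13
H1 returns [7, 1, 13]
H2 returns ([7, 1, 13], 2)
= ([7, 1, 13], 2)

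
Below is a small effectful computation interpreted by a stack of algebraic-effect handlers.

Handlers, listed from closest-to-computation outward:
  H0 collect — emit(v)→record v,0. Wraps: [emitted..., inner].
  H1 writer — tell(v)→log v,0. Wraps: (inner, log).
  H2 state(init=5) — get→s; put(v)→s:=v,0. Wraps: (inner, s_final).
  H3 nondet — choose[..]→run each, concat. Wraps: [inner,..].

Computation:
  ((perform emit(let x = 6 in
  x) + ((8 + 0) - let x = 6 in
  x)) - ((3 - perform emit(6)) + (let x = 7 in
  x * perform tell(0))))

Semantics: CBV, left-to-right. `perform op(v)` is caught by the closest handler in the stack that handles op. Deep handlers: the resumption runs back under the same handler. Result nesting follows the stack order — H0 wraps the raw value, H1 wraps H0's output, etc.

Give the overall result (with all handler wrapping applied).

Answer: [(([6, 6, -1], (0)), 5)]

Working:
emit(6) @ H0 ⇒ out+=6
emit(6) @ H0 ⇒ out+=6
tell(0) @ H1 ⇒ log+=0
H0 returns [6, 6, -1]
H1 returns ([6, 6, -1], (0))
H2 returns (([6, 6, -1], (0)), 5)
H3 returns [(([6, 6, -1], (0)), 5)]
= [(([6, 6, -1], (0)), 5)]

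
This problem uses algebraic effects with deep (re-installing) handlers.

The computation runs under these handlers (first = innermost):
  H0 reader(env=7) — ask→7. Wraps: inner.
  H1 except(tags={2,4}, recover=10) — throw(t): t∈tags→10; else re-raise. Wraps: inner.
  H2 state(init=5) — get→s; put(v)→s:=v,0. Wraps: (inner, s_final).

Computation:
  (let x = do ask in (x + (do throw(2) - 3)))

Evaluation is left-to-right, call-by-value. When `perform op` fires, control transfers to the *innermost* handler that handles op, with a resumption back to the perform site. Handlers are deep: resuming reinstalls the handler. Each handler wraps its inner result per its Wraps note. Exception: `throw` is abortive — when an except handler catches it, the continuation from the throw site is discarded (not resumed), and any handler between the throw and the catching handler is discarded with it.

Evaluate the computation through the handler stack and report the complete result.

Answer: (10, 5)

Step-by-step:
ask @ H0 ⇒ 7
throw(2) @ H1 caught ⇒ 10
H2 returns (10, 5)
= (10, 5)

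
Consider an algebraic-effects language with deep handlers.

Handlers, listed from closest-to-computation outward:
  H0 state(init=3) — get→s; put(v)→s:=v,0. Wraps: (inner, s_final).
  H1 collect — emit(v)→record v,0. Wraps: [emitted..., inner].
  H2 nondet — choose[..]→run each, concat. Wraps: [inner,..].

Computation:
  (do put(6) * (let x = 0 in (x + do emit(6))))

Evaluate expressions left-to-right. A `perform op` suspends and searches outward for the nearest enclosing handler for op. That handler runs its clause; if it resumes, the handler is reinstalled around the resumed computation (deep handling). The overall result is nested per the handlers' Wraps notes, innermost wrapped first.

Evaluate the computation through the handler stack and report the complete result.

Step-by-step:
put(6) @ H0 ⇒ s:=6
emit(6) @ H1 ⇒ out+=6
H0 returns (0, 6)
H1 returns [6, (0, 6)]
H2 returns [[6, (0, 6)]]
= [[6, (0, 6)]]

Answer: [[6, (0, 6)]]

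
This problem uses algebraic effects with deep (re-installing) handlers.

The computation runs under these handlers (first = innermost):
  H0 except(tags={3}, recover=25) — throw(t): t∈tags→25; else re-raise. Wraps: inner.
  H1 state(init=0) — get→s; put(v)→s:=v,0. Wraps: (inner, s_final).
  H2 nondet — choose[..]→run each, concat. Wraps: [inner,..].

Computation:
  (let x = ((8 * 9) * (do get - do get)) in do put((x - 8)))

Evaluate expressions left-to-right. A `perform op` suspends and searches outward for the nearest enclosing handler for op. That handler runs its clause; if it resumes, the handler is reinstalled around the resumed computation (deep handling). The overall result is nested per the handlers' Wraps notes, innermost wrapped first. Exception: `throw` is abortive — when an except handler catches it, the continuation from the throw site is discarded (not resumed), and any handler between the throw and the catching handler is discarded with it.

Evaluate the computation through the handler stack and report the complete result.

Evaluation trace:
get @ H1 ⇒ 0
get @ H1 ⇒ 0
put(-8) @ H1 ⇒ s:=-8
H0 returns 0
H1 returns (0, -8)
H2 returns [(0, -8)]
= [(0, -8)]

Answer: [(0, -8)]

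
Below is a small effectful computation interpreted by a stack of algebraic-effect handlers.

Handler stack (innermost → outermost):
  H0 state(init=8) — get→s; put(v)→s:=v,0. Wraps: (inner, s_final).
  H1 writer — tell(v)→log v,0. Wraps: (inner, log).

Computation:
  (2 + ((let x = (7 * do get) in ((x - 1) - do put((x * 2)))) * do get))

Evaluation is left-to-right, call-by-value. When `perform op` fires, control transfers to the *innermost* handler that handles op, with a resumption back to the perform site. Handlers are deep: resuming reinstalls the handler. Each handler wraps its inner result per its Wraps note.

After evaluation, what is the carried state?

Step-by-step:
get @ H0 ⇒ 8
put(112) @ H0 ⇒ s:=112
get @ H0 ⇒ 112
H0 returns (6162, 112)
H1 returns ((6162, 112), ())
= ((6162, 112), ())

Answer: 112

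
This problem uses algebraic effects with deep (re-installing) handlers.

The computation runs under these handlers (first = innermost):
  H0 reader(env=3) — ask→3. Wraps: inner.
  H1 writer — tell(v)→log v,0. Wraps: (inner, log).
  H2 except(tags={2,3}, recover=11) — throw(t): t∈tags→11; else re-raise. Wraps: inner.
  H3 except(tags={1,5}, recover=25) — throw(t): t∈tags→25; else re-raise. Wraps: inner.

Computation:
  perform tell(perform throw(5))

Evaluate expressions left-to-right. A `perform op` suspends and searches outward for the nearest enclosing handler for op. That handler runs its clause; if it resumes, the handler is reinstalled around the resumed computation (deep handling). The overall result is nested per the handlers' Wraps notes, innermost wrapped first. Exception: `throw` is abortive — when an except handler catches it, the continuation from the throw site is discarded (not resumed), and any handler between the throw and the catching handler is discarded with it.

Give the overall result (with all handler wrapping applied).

Answer: 25

Working:
throw(5) @ H2 re-raised
throw(5) @ H3 caught ⇒ 25
= 25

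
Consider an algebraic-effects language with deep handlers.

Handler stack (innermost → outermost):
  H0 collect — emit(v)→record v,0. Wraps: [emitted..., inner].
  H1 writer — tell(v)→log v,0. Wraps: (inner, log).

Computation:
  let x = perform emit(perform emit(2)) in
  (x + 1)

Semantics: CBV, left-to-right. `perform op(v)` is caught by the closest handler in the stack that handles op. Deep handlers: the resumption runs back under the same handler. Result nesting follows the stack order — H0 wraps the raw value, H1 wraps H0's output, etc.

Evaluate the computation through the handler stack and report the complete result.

Answer: ([2, 0, 1], ())

Evaluation trace:
emit(2) @ H0 ⇒ out+=2
emit(0) @ H0 ⇒ out+=0
H0 returns [2, 0, 1]
H1 returns ([2, 0, 1], ())
= ([2, 0, 1], ())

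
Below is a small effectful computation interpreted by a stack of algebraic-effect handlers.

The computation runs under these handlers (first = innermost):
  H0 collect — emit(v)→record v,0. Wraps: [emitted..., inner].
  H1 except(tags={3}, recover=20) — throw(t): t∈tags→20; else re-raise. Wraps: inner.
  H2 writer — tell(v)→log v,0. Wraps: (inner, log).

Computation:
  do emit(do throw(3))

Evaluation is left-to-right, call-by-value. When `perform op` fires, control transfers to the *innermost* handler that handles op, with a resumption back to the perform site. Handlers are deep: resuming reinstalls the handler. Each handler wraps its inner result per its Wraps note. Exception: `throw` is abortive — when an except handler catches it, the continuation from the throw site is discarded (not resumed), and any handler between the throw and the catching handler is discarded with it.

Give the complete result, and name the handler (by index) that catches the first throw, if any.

Step-by-step:
throw(3) @ H1 caught ⇒ 20
H2 returns (20, ())
= (20, ())

Answer: (20, ()) ; first throw caught by: H1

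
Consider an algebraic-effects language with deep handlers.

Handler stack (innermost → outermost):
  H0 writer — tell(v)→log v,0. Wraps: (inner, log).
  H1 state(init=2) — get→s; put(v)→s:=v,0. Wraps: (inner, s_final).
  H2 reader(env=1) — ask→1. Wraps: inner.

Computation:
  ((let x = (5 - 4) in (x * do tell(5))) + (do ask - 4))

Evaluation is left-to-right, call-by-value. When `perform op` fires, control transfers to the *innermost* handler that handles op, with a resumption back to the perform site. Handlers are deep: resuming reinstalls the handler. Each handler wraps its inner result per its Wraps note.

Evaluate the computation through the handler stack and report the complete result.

Working:
tell(5) @ H0 ⇒ log+=5
ask @ H2 ⇒ 1
H0 returns (-3, (5))
H1 returns ((-3, (5)), 2)
H2 returns ((-3, (5)), 2)
= ((-3, (5)), 2)

Answer: ((-3, (5)), 2)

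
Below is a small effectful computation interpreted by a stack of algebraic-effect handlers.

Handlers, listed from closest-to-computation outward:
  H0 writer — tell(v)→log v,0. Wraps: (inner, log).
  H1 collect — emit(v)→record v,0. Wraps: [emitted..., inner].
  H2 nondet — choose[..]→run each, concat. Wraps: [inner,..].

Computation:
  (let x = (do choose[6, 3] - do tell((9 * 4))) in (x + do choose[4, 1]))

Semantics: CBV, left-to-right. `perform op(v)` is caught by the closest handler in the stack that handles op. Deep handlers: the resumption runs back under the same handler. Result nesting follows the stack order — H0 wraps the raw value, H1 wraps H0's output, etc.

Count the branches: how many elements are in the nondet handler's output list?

Answer: 4

Working:
choose[6, 3] @ H2
  branch[0] choose=6:
    tell(36) @ H0 ⇒ log+=36
    choose[4, 1] @ H2
      branch[0] choose=4:
        H0 returns (10, (36))
        H1 returns [(10, (36))]
        H2 returns [[(10, (36))]]
      branch[1] choose=1:
        H0 returns (7, (36))
        H1 returns [(7, (36))]
        H2 returns [[(7, (36))]]
  branch[1] choose=3:
    tell(36) @ H0 ⇒ log+=36
    choose[4, 1] @ H2
      branch[0] choose=4:
        H0 returns (7, (36))
        H1 returns [(7, (36))]
        H2 returns [[(7, (36))]]
      branch[1] choose=1:
        H0 returns (4, (36))
        H1 returns [(4, (36))]
        H2 returns [[(4, (36))]]
= [[(10, (36))], [(7, (36))], [(7, (36))], [(4, (36))]]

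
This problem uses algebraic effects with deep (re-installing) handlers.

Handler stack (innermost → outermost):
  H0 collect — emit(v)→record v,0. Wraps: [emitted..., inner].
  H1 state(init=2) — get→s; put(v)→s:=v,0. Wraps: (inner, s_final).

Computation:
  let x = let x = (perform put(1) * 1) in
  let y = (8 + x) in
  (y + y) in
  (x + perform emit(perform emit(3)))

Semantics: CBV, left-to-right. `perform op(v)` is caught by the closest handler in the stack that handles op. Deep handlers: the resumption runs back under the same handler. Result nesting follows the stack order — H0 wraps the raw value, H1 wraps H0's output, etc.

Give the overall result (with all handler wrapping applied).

Working:
put(1) @ H1 ⇒ s:=1
emit(3) @ H0 ⇒ out+=3
emit(0) @ H0 ⇒ out+=0
H0 returns [3, 0, 16]
H1 returns ([3, 0, 16], 1)
= ([3, 0, 16], 1)

Answer: ([3, 0, 16], 1)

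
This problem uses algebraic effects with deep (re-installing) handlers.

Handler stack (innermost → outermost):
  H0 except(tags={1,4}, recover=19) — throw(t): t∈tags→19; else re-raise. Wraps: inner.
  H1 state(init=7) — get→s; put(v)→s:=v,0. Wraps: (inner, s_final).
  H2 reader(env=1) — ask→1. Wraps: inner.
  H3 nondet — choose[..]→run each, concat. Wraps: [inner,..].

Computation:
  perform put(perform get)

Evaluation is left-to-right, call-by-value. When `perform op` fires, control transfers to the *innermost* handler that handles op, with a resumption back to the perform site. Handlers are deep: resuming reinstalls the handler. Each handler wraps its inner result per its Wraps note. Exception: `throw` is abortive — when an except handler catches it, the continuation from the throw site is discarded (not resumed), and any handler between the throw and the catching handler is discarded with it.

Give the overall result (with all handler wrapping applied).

Step-by-step:
get @ H1 ⇒ 7
put(7) @ H1 ⇒ s:=7
H0 returns 0
H1 returns (0, 7)
H2 returns (0, 7)
H3 returns [(0, 7)]
= [(0, 7)]

Answer: [(0, 7)]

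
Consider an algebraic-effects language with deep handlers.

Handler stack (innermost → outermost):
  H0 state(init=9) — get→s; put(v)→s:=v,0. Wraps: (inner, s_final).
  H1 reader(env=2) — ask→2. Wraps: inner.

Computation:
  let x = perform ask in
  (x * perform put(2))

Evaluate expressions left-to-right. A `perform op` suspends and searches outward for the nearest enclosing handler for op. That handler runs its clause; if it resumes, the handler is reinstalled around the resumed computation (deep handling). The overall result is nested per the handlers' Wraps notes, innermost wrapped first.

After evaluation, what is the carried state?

Evaluation trace:
ask @ H1 ⇒ 2
put(2) @ H0 ⇒ s:=2
H0 returns (0, 2)
H1 returns (0, 2)
= (0, 2)

Answer: 2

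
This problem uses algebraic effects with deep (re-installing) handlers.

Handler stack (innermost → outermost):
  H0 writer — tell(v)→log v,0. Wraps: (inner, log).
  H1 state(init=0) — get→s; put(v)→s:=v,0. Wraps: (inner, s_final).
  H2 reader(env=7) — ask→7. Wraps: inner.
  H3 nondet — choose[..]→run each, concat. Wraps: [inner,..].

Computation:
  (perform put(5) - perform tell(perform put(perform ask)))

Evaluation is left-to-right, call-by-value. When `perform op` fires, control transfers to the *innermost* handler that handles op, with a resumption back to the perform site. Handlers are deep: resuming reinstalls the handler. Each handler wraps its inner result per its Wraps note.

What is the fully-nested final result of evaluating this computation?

Working:
put(5) @ H1 ⇒ s:=5
ask @ H2 ⇒ 7
put(7) @ H1 ⇒ s:=7
tell(0) @ H0 ⇒ log+=0
H0 returns (0, (0))
H1 returns ((0, (0)), 7)
H2 returns ((0, (0)), 7)
H3 returns [((0, (0)), 7)]
= [((0, (0)), 7)]

Answer: [((0, (0)), 7)]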